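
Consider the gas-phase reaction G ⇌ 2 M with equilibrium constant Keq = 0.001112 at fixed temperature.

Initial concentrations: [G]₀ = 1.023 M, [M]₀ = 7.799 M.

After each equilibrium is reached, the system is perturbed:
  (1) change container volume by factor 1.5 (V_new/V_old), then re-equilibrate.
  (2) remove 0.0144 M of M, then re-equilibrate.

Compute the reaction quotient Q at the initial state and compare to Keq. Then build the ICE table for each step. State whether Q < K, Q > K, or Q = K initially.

Q₀ = 59.46 vs Keq = 0.001112 ⇒ Q>K, reverse
Step 1:
                    G           M
  I             1.023       7.799
  C             3.863      -7.725
  E             4.886     0.07371
  solve Keq expr → x = -3.863; check Q = 0.001112
Then change container volume by factor 1.5 (V_new/V_old).
Step 2:
                    G           M
  I             3.257     0.04914
  C         -0.005496     0.01099
  E             3.252     0.06013
  solve Keq expr → x = 0.005496; check Q = 0.001112
Then remove 0.0144 M of M.
Step 3:
                    G           M
  I             3.252     0.04573
  C         -0.007167     0.01433
  E             3.244     0.06007
  solve Keq expr → x = 0.007167; check Q = 0.001112

Q₀ = 59.46; Q > K (proceeds reverse)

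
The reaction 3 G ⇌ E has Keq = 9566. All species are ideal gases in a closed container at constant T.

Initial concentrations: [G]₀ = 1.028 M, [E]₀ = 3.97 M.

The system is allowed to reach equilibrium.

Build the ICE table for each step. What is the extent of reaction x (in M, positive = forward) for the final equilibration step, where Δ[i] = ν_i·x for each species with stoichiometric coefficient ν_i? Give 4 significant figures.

Q₀ = 3.654 vs Keq = 9566 ⇒ Q<K, forward
Step 1:
                  G         E
  init        1.028      3.97
  Δ         -0.9515    0.3172
  eq        0.07653     4.287
  solve Keq expr → x = 0.3172; check Q = 9566

x = 0.3172 M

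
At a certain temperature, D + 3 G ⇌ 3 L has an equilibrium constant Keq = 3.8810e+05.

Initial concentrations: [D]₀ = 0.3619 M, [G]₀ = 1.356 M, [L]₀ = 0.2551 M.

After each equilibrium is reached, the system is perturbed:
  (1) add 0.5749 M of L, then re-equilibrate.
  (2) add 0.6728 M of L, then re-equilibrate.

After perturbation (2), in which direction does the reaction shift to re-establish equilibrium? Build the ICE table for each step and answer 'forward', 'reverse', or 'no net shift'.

Q₀ = 0.0184 vs Keq = 3.8810e+05 ⇒ Q<K, forward
Step 1:
                   D          G          L
  init        0.3619      1.356     0.2551
  Δ          -0.3616     -1.085      1.085
  eq      3.1061e-04     0.2712       1.34
  solve Keq expr → x = 0.3616; check Q = 3.8810e+05
Then add 0.5749 M of L.
Step 2:
                   D          G          L
  init    3.1061e-04     0.2712      1.915
  Δ       5.7639e-04   0.001729  -0.001729
  eq      8.8700e-04      0.273      1.913
  solve Keq expr → x = -5.7639e-04; check Q = 3.8810e+05
Then add 0.6728 M of L.
Step 3:
                   D          G          L
  init    8.8700e-04      0.273      2.586
  Δ          0.00121   0.003629  -0.003629
  eq        0.002097     0.2766      2.582
  solve Keq expr → x = -0.00121; check Q = 3.8810e+05

Direction: reverse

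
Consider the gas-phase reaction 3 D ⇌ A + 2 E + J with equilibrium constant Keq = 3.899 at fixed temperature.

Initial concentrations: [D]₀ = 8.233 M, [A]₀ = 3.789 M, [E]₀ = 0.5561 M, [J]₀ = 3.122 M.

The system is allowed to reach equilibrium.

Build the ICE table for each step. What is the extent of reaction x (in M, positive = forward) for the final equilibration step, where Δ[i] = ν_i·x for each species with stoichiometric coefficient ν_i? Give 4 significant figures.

Q₀ = 0.006555 vs Keq = 3.899 ⇒ Q<K, forward
Step 1:
                    D           A           E           J
  I             8.233       3.789      0.5561       3.122
  C            -4.174       1.391       2.783       1.391
  E             4.059        5.18       3.339       4.513
  solve Keq expr → x = 1.391; check Q = 3.899

x = 1.391 M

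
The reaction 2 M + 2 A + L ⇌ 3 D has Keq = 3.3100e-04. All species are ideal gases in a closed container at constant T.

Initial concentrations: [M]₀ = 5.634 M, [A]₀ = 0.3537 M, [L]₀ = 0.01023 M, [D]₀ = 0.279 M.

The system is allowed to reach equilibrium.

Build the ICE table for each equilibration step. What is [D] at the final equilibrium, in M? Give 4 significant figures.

Q₀ = 0.5346 vs Keq = 3.3100e-04 ⇒ Q>K, reverse
Step 1:
                   M          A          L          D
  Initial      5.634     0.3537    0.01023      0.279
  Change      0.1453     0.1453    0.07263    -0.2179
  Equil        5.779      0.499    0.08286     0.0611
  solve Keq expr → x = -0.07263; check Q = 3.3100e-04

[D]_eq = 0.0611 M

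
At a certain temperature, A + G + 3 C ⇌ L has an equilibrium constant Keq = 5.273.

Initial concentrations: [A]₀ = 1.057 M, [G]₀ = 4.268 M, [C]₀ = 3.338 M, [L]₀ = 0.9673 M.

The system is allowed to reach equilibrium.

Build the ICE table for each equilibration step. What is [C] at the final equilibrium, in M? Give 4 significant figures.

Q₀ = 0.005765 vs Keq = 5.273 ⇒ Q<K, forward
Step 1:
                    A           G           C           L
  Initial       1.057       4.268       3.338      0.9673
  Change      -0.8503     -0.8503      -2.551      0.8503
  Equil        0.2067       3.418      0.7872       1.818
  solve Keq expr → x = 0.8503; check Q = 5.273

[C]_eq = 0.7872 M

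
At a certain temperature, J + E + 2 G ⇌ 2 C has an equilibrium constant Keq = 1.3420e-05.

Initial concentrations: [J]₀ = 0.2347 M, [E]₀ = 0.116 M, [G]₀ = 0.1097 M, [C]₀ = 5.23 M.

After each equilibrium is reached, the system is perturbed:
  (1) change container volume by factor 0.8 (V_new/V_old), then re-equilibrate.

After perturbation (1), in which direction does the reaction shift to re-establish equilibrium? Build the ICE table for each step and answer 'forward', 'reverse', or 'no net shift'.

Direction: forward

Q₀ = 8.3487e+04 vs Keq = 1.3420e-05 ⇒ Q>K, reverse
Step 1:
                   J          E          G          C
  I           0.2347      0.116     0.1097       5.23
  C            2.588      2.588      5.176     -5.176
  E            2.823      2.704      5.286     0.0535
  solve Keq expr → x = -2.588; check Q = 1.3420e-05
Then change container volume by factor 0.8 (V_new/V_old).
Step 2:
                   J          E          G          C
  I            3.529       3.38      6.608    0.06688
  C        -0.008158  -0.008158   -0.01632    0.01632
  E            3.521      3.372      6.591     0.0832
  solve Keq expr → x = 0.008158; check Q = 1.3420e-05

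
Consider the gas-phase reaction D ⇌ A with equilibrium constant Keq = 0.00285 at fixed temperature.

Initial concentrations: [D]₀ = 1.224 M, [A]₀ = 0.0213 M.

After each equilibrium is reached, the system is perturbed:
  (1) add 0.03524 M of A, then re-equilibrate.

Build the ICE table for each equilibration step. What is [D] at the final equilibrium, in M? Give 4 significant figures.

[D]_eq = 1.277 M

Q₀ = 0.0174 vs Keq = 0.00285 ⇒ Q>K, reverse
Step 1:
                   D          A
  Initial      1.224     0.0213
  Change     0.01776   -0.01776
  Equil        1.242   0.003539
  solve Keq expr → x = -0.01776; check Q = 0.00285
Then add 0.03524 M of A.
Step 2:
                   D          A
  Initial      1.242    0.03878
  Change     0.03514   -0.03514
  Equil        1.277   0.003639
  solve Keq expr → x = -0.03514; check Q = 0.00285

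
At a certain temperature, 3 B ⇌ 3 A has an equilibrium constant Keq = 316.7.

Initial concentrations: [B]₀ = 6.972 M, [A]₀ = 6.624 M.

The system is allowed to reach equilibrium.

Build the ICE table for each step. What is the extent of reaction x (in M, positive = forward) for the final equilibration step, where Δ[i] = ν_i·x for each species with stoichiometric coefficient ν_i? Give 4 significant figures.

Q₀ = 0.8576 vs Keq = 316.7 ⇒ Q<K, forward
Step 1:
                    B           A
  Initial       6.972       6.624
  Change       -5.233       5.233
  Equil         1.739       11.86
  solve Keq expr → x = 1.744; check Q = 316.7

x = 1.744 M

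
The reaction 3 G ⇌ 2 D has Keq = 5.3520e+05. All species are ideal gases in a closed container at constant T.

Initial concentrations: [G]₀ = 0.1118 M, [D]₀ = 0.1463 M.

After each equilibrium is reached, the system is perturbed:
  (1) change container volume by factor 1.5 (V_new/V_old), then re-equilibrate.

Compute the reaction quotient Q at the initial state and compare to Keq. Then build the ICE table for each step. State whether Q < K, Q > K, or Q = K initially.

Q₀ = 15.32; Q < K (proceeds forward)

Q₀ = 15.32 vs Keq = 5.3520e+05 ⇒ Q<K, forward
Step 1:
                   G          D
  Initial     0.1118     0.1463
  Change     -0.1073    0.07156
  Equil     0.004459     0.2179
  solve Keq expr → x = 0.03578; check Q = 5.3520e+05
Then change container volume by factor 1.5 (V_new/V_old).
Step 2:
                   G          D
  Initial   0.002973     0.1452
  Change  4.2579e-04 -2.8386e-04
  Equil     0.003399      0.145
  solve Keq expr → x = -1.4193e-04; check Q = 5.3520e+05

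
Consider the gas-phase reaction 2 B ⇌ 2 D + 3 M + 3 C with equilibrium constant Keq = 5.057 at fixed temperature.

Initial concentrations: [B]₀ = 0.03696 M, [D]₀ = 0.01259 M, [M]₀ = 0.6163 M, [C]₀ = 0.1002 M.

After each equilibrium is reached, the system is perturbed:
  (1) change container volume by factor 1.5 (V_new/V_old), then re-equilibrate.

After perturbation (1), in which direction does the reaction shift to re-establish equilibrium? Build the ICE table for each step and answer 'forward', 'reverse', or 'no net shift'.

Q₀ = 2.7325e-05 vs Keq = 5.057 ⇒ Q<K, forward
Step 1:
                  B         D         M         C
  init      0.03696   0.01259    0.6163    0.1002
  Δ        -0.03624   0.03624   0.05435   0.05435
  eq      7.2454e-04   0.04883    0.6707    0.1546
  solve Keq expr → x = 0.01812; check Q = 5.057
Then change container volume by factor 1.5 (V_new/V_old).
Step 2:
                  B         D         M         C
  init    4.8303e-04   0.03255    0.4471     0.103
  Δ       -3.3711e-04 3.3711e-04 5.0567e-04 5.0567e-04
  eq      1.4591e-04   0.03289    0.4476    0.1035
  solve Keq expr → x = 1.6856e-04; check Q = 5.057

Direction: forward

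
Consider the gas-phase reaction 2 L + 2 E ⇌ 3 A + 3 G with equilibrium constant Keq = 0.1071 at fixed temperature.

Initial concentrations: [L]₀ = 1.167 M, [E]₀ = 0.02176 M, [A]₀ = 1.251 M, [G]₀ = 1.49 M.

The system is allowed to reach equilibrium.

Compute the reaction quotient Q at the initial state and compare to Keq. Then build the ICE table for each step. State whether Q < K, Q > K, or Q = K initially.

Q₀ = 1.0043e+04; Q > K (proceeds reverse)

Q₀ = 1.0043e+04 vs Keq = 0.1071 ⇒ Q>K, reverse
Step 1:
                   L          E          A          G
  init         1.167    0.02176      1.251       1.49
  Δ           0.4765     0.4765    -0.7148    -0.7148
  eq           1.644     0.4983     0.5362     0.7752
  solve Keq expr → x = -0.2383; check Q = 0.1071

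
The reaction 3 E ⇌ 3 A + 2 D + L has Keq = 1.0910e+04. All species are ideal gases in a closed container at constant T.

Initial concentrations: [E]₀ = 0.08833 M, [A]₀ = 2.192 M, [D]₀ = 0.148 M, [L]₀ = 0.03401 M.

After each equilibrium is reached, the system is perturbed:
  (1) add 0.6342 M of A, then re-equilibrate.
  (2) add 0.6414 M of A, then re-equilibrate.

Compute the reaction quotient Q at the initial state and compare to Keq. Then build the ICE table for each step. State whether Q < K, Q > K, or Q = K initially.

Q₀ = 11.38 vs Keq = 1.0910e+04 ⇒ Q<K, forward
Step 1:
                   E          A          D          L
  I          0.08833      2.192      0.148    0.03401
  C         -0.07482    0.07482    0.04988    0.02494
  E          0.01351      2.267     0.1979    0.05895
  solve Keq expr → x = 0.02494; check Q = 1.0910e+04
Then add 0.6342 M of A.
Step 2:
                   E          A          D          L
  I          0.01351      2.901     0.1979    0.05895
  C         0.003508  -0.003508  -0.002339  -0.001169
  E          0.01702      2.898     0.1955    0.05778
  solve Keq expr → x = -0.001169; check Q = 1.0910e+04
Then add 0.6414 M of A.
Step 3:
                   E          A          D          L
  I          0.01702      3.539     0.1955    0.05778
  C         0.003446  -0.003446  -0.002297  -0.001149
  E          0.02046      3.535     0.1932    0.05663
  solve Keq expr → x = -0.001149; check Q = 1.0910e+04

Q₀ = 11.38; Q < K (proceeds forward)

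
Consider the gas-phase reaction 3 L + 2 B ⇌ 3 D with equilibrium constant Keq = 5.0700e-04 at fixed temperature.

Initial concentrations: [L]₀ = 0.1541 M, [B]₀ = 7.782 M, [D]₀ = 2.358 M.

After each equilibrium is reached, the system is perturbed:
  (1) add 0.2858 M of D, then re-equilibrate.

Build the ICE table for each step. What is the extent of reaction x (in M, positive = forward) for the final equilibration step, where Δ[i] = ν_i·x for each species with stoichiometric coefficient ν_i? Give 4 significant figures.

x = -0.06911 M

Q₀ = 59.16 vs Keq = 5.0700e-04 ⇒ Q>K, reverse
Step 1:
                  L         B         D
  Initial    0.1541     7.782     2.358
  Change      1.716     1.144    -1.716
  Equil        1.87     8.926    0.6418
  solve Keq expr → x = -0.5721; check Q = 5.0700e-04
Then add 0.2858 M of D.
Step 2:
                  L         B         D
  Initial      1.87     8.926    0.9276
  Change     0.2073    0.1382   -0.2073
  Equil       2.078     9.064    0.7202
  solve Keq expr → x = -0.06911; check Q = 5.0700e-04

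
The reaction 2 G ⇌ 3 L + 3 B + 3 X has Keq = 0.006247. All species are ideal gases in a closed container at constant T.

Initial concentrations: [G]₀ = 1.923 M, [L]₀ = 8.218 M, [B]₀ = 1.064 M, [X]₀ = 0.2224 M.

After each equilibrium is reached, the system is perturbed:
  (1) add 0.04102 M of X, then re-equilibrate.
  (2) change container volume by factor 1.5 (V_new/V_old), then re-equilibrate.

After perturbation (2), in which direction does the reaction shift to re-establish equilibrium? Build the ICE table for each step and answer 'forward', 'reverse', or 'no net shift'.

Direction: forward

Q₀ = 1.989 vs Keq = 0.006247 ⇒ Q>K, reverse
Step 1:
                   G          L          B          X
  I            1.923      8.218      1.064     0.2224
  C           0.1204    -0.1806    -0.1806    -0.1806
  E            2.043      8.037     0.8834    0.04177
  solve Keq expr → x = -0.06021; check Q = 0.006247
Then add 0.04102 M of X.
Step 2:
                   G          L          B          X
  I            2.043      8.037     0.8834    0.08279
  C          0.02569   -0.03854   -0.03854   -0.03854
  E            2.069      7.999     0.8448    0.04425
  solve Keq expr → x = -0.01285; check Q = 0.006247
Then change container volume by factor 1.5 (V_new/V_old).
Step 3:
                   G          L          B          X
  I            1.379      5.333     0.5632     0.0295
  C         -0.02667    0.04001    0.04001    0.04001
  E            1.353      5.373     0.6032    0.06951
  solve Keq expr → x = 0.01334; check Q = 0.006247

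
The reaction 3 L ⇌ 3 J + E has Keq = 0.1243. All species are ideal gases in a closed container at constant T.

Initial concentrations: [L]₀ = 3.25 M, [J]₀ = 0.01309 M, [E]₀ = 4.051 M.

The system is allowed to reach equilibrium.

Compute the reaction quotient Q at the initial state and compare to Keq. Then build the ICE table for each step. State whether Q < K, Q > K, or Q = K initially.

Q₀ = 2.6469e-07; Q < K (proceeds forward)

Q₀ = 2.6469e-07 vs Keq = 0.1243 ⇒ Q<K, forward
Step 1:
                   L          J          E
  Initial       3.25    0.01309      4.051
  Change     -0.7531     0.7531      0.251
  Equil        2.497     0.7662      4.302
  solve Keq expr → x = 0.251; check Q = 0.1243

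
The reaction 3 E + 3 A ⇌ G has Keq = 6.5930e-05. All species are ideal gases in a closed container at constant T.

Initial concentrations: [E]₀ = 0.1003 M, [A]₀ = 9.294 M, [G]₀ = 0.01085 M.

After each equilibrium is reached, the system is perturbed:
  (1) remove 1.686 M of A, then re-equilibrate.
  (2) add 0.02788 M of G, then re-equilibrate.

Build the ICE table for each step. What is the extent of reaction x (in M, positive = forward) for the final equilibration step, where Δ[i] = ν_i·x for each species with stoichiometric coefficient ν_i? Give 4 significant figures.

x = -0.02764 M

Q₀ = 0.01339 vs Keq = 6.5930e-05 ⇒ Q>K, reverse
Step 1:
                  E         A         G
  init       0.1003     9.294   0.01085
  Δ         0.03218   0.03218  -0.01073
  eq         0.1325     9.326 1.2434e-04
  solve Keq expr → x = -0.01073; check Q = 6.5930e-05
Then remove 1.686 M of A.
Step 2:
                  E         A         G
  init       0.1325      7.64 1.2434e-04
  Δ       1.6715e-04 1.6715e-04 -5.5716e-05
  eq         0.1326      7.64 6.8626e-05
  solve Keq expr → x = -5.5716e-05; check Q = 6.5930e-05
Then add 0.02788 M of G.
Step 3:
                  E         A         G
  init       0.1326      7.64   0.02795
  Δ         0.08293   0.08293  -0.02764
  eq         0.2156     7.723 3.0430e-04
  solve Keq expr → x = -0.02764; check Q = 6.5930e-05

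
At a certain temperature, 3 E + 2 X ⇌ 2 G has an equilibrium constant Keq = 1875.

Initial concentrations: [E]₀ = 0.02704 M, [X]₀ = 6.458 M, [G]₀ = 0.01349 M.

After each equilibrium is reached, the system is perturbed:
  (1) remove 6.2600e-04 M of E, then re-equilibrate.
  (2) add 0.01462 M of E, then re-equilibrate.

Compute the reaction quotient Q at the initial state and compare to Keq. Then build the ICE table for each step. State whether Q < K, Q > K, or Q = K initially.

Q₀ = 0.2207; Q < K (proceeds forward)

Q₀ = 0.2207 vs Keq = 1875 ⇒ Q<K, forward
Step 1:
                  E         X         G
  Initial   0.02704     6.458   0.01349
  Change   -0.02478  -0.01652   0.01652
  Equil    0.002262     6.441   0.03001
  solve Keq expr → x = 0.008259; check Q = 1875
Then remove 6.2600e-04 M of E.
Step 2:
                  E         X         G
  Initial  0.001636     6.441   0.03001
  Change  6.0557e-04 4.0371e-04 -4.0371e-04
  Equil    0.002242     6.442    0.0296
  solve Keq expr → x = -2.0186e-04; check Q = 1875
Then add 0.01462 M of E.
Step 3:
                  E         X         G
  Initial   0.01686     6.442    0.0296
  Change   -0.01416 -0.009442  0.009442
  Equil    0.002699     6.432   0.03905
  solve Keq expr → x = 0.004721; check Q = 1875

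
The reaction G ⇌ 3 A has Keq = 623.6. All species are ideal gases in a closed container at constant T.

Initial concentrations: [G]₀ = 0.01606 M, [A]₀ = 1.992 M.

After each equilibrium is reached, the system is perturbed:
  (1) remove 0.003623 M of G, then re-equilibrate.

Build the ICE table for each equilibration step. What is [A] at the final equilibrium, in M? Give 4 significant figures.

[A]_eq = 1.991 M

Q₀ = 492.2 vs Keq = 623.6 ⇒ Q<K, forward
Step 1:
                    G           A
  I           0.01606       1.992
  C           -0.0032    0.009601
  E           0.01286       2.002
  solve Keq expr → x = 0.0032; check Q = 623.6
Then remove 0.003623 M of G.
Step 2:
                    G           A
  I          0.009237       2.002
  C          0.003426    -0.01028
  E           0.01266       1.991
  solve Keq expr → x = -0.003426; check Q = 623.6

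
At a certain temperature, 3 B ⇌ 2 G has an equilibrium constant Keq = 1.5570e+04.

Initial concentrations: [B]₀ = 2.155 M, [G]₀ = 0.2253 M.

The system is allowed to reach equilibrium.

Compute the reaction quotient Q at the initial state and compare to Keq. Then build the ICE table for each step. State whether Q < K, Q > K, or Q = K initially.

Q₀ = 0.005072 vs Keq = 1.5570e+04 ⇒ Q<K, forward
Step 1:
                   B          G
  I            2.155     0.2253
  C             -2.1        1.4
  E          0.05535      1.625
  solve Keq expr → x = 0.6999; check Q = 1.5570e+04

Q₀ = 0.005072; Q < K (proceeds forward)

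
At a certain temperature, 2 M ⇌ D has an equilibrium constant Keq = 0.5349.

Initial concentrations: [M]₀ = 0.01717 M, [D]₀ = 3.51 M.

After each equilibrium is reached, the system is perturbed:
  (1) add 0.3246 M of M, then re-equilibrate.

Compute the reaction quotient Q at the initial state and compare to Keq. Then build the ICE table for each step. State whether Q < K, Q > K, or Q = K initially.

Q₀ = 1.1906e+04; Q > K (proceeds reverse)

Q₀ = 1.1906e+04 vs Keq = 0.5349 ⇒ Q>K, reverse
Step 1:
                    M           D
  init        0.01717        3.51
  Δ             2.122      -1.061
  eq             2.14       2.449
  solve Keq expr → x = -1.061; check Q = 0.5349
Then add 0.3246 M of M.
Step 2:
                    M           D
  init          2.464       2.449
  Δ            -0.267      0.1335
  eq            2.197       2.582
  solve Keq expr → x = 0.1335; check Q = 0.5349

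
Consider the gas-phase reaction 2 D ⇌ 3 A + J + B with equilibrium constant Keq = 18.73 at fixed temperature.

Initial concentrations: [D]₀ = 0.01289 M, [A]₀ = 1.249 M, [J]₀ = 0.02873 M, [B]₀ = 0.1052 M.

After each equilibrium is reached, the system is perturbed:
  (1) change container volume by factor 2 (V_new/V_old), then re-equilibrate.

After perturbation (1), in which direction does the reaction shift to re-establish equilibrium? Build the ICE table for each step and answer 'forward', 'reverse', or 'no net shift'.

Q₀ = 35.44 vs Keq = 18.73 ⇒ Q>K, reverse
Step 1:
                    D           A           J           B
  I           0.01289       1.249     0.02873      0.1052
  C          0.003941   -0.005912   -0.001971   -0.001971
  E           0.01683       1.243     0.02676      0.1032
  solve Keq expr → x = -0.001971; check Q = 18.73
Then change container volume by factor 2 (V_new/V_old).
Step 2:
                    D           A           J           B
  I          0.008416      0.6215     0.01338     0.05161
  C         -0.005034    0.007551    0.002517    0.002517
  E          0.003382      0.6291      0.0159     0.05413
  solve Keq expr → x = 0.002517; check Q = 18.73

Direction: forward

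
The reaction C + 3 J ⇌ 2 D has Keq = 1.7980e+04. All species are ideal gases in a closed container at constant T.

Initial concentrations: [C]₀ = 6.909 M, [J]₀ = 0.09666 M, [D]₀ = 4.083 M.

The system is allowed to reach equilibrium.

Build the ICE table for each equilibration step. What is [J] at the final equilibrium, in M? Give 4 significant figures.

[J]_eq = 0.05149 M

Q₀ = 2672 vs Keq = 1.7980e+04 ⇒ Q<K, forward
Step 1:
                  C         J         D
  init        6.909   0.09666     4.083
  Δ        -0.01506  -0.04517   0.03012
  eq          6.894   0.05149     4.113
  solve Keq expr → x = 0.01506; check Q = 1.7980e+04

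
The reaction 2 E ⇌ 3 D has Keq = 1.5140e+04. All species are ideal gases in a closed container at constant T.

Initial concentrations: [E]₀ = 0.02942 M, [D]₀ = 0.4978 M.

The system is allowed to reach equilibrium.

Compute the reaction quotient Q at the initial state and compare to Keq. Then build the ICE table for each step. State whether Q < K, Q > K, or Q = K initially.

Q₀ = 142.5; Q < K (proceeds forward)

Q₀ = 142.5 vs Keq = 1.5140e+04 ⇒ Q<K, forward
Step 1:
                   E          D
  init       0.02942     0.4978
  Δ         -0.02622    0.03933
  eq        0.003199     0.5371
  solve Keq expr → x = 0.01311; check Q = 1.5140e+04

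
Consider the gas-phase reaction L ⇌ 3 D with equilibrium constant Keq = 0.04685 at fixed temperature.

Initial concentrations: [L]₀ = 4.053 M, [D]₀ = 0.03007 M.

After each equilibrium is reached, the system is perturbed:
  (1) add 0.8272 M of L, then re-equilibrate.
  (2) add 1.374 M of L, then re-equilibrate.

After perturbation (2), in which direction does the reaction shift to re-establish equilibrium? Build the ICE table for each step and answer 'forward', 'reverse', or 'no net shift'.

Direction: forward

Q₀ = 6.7085e-06 vs Keq = 0.04685 ⇒ Q<K, forward
Step 1:
                   L          D
  Initial      4.053    0.03007
  Change     -0.1787     0.5361
  Equil        3.874     0.5662
  solve Keq expr → x = 0.1787; check Q = 0.04685
Then add 0.8272 M of L.
Step 2:
                   L          D
  Initial      4.701     0.5662
  Change     -0.0124     0.0372
  Equil        4.689     0.6034
  solve Keq expr → x = 0.0124; check Q = 0.04685
Then add 1.374 M of L.
Step 3:
                   L          D
  Initial      6.063     0.6034
  Change    -0.01777    0.05332
  Equil        6.045     0.6567
  solve Keq expr → x = 0.01777; check Q = 0.04685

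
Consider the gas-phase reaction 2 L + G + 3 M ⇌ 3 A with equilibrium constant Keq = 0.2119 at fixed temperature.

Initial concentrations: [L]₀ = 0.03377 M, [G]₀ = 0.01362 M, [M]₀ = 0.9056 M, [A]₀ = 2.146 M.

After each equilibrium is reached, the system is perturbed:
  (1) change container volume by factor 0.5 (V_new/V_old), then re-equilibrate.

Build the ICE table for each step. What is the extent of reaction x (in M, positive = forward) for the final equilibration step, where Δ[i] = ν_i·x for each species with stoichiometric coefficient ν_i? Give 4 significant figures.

x = 0.1977 M

Q₀ = 8.5672e+05 vs Keq = 0.2119 ⇒ Q>K, reverse
Step 1:
                   L          G          M          A
  init       0.03377    0.01362     0.9056      2.146
  Δ           0.8377     0.4189      1.257     -1.257
  eq          0.8715     0.4325      2.162     0.8894
  solve Keq expr → x = -0.4189; check Q = 0.2119
Then change container volume by factor 0.5 (V_new/V_old).
Step 2:
                   L          G          M          A
  init         1.743      0.865      4.324      1.779
  Δ          -0.3953    -0.1977     -0.593      0.593
  eq           1.348     0.6673      3.731      2.372
  solve Keq expr → x = 0.1977; check Q = 0.2119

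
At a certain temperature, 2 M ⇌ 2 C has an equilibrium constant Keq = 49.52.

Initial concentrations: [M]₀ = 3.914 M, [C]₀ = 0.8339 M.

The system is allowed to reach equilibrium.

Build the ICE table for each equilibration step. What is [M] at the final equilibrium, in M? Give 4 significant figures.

Q₀ = 0.04539 vs Keq = 49.52 ⇒ Q<K, forward
Step 1:
                  M         C
  Initial     3.914    0.8339
  Change     -3.323     3.323
  Equil      0.5908     4.157
  solve Keq expr → x = 1.662; check Q = 49.52

[M]_eq = 0.5908 M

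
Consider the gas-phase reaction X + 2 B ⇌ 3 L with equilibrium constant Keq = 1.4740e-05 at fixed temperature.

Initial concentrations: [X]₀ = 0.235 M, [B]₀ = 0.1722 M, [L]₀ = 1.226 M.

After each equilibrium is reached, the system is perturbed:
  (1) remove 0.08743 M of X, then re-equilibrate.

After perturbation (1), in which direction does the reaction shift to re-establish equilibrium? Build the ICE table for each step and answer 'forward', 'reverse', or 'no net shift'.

Direction: reverse

Q₀ = 264.4 vs Keq = 1.4740e-05 ⇒ Q>K, reverse
Step 1:
                  X         B         L
  I           0.235    0.1722     1.226
  C          0.4017    0.8035    -1.205
  E          0.6367    0.9757   0.02075
  solve Keq expr → x = -0.4017; check Q = 1.4740e-05
Then remove 0.08743 M of X.
Step 2:
                  X         B         L
  I          0.5493    0.9757   0.02075
  C       3.2802e-04 6.5605e-04 -9.8407e-04
  E          0.5496    0.9764   0.01977
  solve Keq expr → x = -3.2802e-04; check Q = 1.4740e-05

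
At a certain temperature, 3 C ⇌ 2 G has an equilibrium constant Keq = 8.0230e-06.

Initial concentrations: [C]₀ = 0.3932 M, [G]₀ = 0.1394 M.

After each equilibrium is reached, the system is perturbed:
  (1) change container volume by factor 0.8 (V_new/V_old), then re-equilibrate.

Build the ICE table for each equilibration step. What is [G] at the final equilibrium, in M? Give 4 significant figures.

[G]_eq = 0.00184 M

Q₀ = 0.3197 vs Keq = 8.0230e-06 ⇒ Q>K, reverse
Step 1:
                   C          G
  init        0.3932     0.1394
  Δ           0.2071    -0.1381
  eq          0.6003   0.001317
  solve Keq expr → x = -0.06904; check Q = 8.0230e-06
Then change container volume by factor 0.8 (V_new/V_old).
Step 2:
                   C          G
  init        0.7504   0.001647
  Δ       -2.8998e-04 1.9332e-04
  eq          0.7501    0.00184
  solve Keq expr → x = 9.6659e-05; check Q = 8.0230e-06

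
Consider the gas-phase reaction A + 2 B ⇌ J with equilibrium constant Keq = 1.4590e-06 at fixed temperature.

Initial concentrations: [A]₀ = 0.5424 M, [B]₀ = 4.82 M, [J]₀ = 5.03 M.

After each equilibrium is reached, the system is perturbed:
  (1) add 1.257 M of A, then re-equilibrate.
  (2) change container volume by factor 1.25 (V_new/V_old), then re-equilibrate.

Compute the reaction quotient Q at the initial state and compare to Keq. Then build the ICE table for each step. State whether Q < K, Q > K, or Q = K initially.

Q₀ = 0.3992; Q > K (proceeds reverse)

Q₀ = 0.3992 vs Keq = 1.4590e-06 ⇒ Q>K, reverse
Step 1:
                   A          B          J
  Initial     0.5424       4.82       5.03
  Change       5.028      10.06     -5.028
  Equil        5.571      14.88   0.001799
  solve Keq expr → x = -5.028; check Q = 1.4590e-06
Then add 1.257 M of A.
Step 2:
                   A          B          J
  Initial      6.828      14.88   0.001799
  Change  -4.0550e-04 -8.1100e-04 4.0550e-04
  Equil        6.827      14.88   0.002204
  solve Keq expr → x = 4.0550e-04; check Q = 1.4590e-06
Then change container volume by factor 1.25 (V_new/V_old).
Step 3:
                   A          B          J
  Initial      5.462       11.9   0.001763
  Change  6.3443e-04   0.001269 -6.3443e-04
  Equil        5.462       11.9   0.001129
  solve Keq expr → x = -6.3443e-04; check Q = 1.4590e-06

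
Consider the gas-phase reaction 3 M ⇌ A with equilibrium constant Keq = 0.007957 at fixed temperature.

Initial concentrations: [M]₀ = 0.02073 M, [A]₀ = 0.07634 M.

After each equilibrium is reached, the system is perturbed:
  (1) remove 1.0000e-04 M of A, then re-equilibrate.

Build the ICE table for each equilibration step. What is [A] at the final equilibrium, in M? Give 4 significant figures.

Q₀ = 8569 vs Keq = 0.007957 ⇒ Q>K, reverse
Step 1:
                    M           A
  I           0.02073     0.07634
  C            0.2286    -0.07622
  E            0.2494  1.2341e-04
  solve Keq expr → x = -0.07622; check Q = 0.007957
Then remove 1.0000e-04 M of A.
Step 2:
                    M           A
  I            0.2494  2.3405e-05
  C       -2.9867e-04  9.9557e-05
  E            0.2491  1.2296e-04
  solve Keq expr → x = 9.9557e-05; check Q = 0.007957

[A]_eq = 1.2296e-04 M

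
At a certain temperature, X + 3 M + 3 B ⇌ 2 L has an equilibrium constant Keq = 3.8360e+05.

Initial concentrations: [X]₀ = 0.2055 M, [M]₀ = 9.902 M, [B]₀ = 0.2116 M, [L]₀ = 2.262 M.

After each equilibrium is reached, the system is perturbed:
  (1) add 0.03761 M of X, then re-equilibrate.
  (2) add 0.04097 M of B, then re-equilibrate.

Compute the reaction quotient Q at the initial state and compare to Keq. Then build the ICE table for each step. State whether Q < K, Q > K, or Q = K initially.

Q₀ = 2.707 vs Keq = 3.8360e+05 ⇒ Q<K, forward
Step 1:
                  X         M         B         L
  init       0.2055     9.902    0.2116     2.262
  Δ        -0.06889   -0.2067   -0.2067    0.1378
  eq         0.1366     9.695   0.00494       2.4
  solve Keq expr → x = 0.06889; check Q = 3.8360e+05
Then add 0.03761 M of X.
Step 2:
                  X         M         B         L
  init       0.1742     9.695   0.00494       2.4
  Δ       -1.2768e-04 -3.8305e-04 -3.8305e-04 2.5537e-04
  eq         0.1741     9.695  0.004557       2.4
  solve Keq expr → x = 1.2768e-04; check Q = 3.8360e+05
Then add 0.04097 M of B.
Step 3:
                  X         M         B         L
  init       0.1741     9.695   0.04553       2.4
  Δ         -0.0136  -0.04079  -0.04079   0.02719
  eq         0.1605     9.654  0.004738     2.427
  solve Keq expr → x = 0.0136; check Q = 3.8360e+05

Q₀ = 2.707; Q < K (proceeds forward)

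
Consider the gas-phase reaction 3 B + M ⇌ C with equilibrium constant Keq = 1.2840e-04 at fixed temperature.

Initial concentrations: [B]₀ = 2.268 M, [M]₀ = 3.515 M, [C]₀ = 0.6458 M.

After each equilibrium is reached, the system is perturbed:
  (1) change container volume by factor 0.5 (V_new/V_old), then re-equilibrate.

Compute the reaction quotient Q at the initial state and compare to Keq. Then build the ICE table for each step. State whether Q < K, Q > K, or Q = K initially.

Q₀ = 0.01575 vs Keq = 1.2840e-04 ⇒ Q>K, reverse
Step 1:
                    B           M           C
  I             2.268       3.515      0.6458
  C             1.828      0.6094     -0.6094
  E             4.096       4.124      0.0364
  solve Keq expr → x = -0.6094; check Q = 1.2840e-04
Then change container volume by factor 0.5 (V_new/V_old).
Step 2:
                    B           M           C
  I             8.192       8.249      0.0728
  C            -0.945      -0.315       0.315
  E             7.247       7.934      0.3878
  solve Keq expr → x = 0.315; check Q = 1.2840e-04

Q₀ = 0.01575; Q > K (proceeds reverse)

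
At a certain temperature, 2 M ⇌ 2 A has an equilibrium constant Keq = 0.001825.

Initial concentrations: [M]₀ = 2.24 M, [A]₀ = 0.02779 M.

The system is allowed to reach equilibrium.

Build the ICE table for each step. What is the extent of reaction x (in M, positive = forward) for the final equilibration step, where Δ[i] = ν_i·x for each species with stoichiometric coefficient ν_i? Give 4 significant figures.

Q₀ = 1.5392e-04 vs Keq = 0.001825 ⇒ Q<K, forward
Step 1:
                    M           A
  Initial        2.24     0.02779
  Change     -0.06512     0.06512
  Equil         2.175     0.09291
  solve Keq expr → x = 0.03256; check Q = 0.001825

x = 0.03256 M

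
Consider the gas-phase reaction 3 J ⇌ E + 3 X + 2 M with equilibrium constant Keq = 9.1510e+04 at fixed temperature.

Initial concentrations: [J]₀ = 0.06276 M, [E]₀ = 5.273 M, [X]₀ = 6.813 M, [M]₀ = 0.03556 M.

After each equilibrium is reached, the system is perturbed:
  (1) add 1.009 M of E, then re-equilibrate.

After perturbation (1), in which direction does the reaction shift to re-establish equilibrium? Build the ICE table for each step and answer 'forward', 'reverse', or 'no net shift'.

Direction: reverse

Q₀ = 8530 vs Keq = 9.1510e+04 ⇒ Q<K, forward
Step 1:
                  J         E         X         M
  init      0.06276     5.273     6.813   0.03556
  Δ        -0.02564  0.008545   0.02564   0.01709
  eq        0.03712     5.282     6.839   0.05265
  solve Keq expr → x = 0.008545; check Q = 9.1510e+04
Then add 1.009 M of E.
Step 2:
                  J         E         X         M
  init      0.03712     6.291     6.839   0.05265
  Δ        0.001663 -5.5429e-04 -0.001663 -0.001109
  eq        0.03879      6.29     6.837   0.05154
  solve Keq expr → x = -5.5429e-04; check Q = 9.1510e+04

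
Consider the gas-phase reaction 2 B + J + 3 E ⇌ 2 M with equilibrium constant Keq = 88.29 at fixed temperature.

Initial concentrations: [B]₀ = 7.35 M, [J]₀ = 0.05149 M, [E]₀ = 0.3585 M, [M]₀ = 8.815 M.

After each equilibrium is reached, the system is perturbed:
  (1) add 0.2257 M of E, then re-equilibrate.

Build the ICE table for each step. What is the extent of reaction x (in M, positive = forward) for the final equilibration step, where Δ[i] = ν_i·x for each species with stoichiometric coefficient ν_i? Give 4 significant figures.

Q₀ = 606.3 vs Keq = 88.29 ⇒ Q>K, reverse
Step 1:
                   B          J          E          M
  I             7.35    0.05149     0.3585      8.815
  C           0.1107    0.05534      0.166    -0.1107
  E            7.461     0.1068     0.5245      8.704
  solve Keq expr → x = -0.05534; check Q = 88.29
Then add 0.2257 M of E.
Step 2:
                   B          J          E          M
  I            7.461     0.1068     0.7502      8.704
  C         -0.08275   -0.04137    -0.1241    0.08275
  E            7.378    0.06546     0.6261      8.787
  solve Keq expr → x = 0.04137; check Q = 88.29

x = 0.04137 M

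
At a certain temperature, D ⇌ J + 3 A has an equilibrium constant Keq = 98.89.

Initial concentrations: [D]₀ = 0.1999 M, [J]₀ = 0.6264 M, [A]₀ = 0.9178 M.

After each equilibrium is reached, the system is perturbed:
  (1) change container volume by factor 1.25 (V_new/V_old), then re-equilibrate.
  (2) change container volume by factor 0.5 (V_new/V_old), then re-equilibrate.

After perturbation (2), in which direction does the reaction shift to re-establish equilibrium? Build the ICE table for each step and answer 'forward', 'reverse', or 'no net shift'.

Direction: reverse

Q₀ = 2.423 vs Keq = 98.89 ⇒ Q<K, forward
Step 1:
                  D         J         A
  init       0.1999    0.6264    0.9178
  Δ         -0.1755    0.1755    0.5264
  eq        0.02443    0.8019     1.444
  solve Keq expr → x = 0.1755; check Q = 98.89
Then change container volume by factor 1.25 (V_new/V_old).
Step 2:
                  D         J         A
  init      0.01954    0.6415     1.155
  Δ       -0.008698  0.008698   0.02609
  eq        0.01084    0.6502     1.181
  solve Keq expr → x = 0.008698; check Q = 98.89
Then change container volume by factor 0.5 (V_new/V_old).
Step 3:
                  D         J         A
  init      0.02169       1.3     2.363
  Δ         0.09033  -0.09033    -0.271
  eq          0.112      1.21     2.092
  solve Keq expr → x = -0.09033; check Q = 98.89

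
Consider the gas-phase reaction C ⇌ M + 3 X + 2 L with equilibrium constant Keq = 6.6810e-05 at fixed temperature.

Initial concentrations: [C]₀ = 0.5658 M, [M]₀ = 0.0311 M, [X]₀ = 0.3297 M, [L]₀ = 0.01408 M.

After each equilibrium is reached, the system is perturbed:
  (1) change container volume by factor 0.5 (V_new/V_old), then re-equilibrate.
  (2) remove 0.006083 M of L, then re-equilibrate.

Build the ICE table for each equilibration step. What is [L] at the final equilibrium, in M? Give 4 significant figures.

[L]_eq = 0.05245 M

Q₀ = 3.9053e-07 vs Keq = 6.6810e-05 ⇒ Q<K, forward
Step 1:
                   C          M          X          L
  init        0.5658     0.0311     0.3297    0.01408
  Δ         -0.03408    0.03408     0.1022    0.06816
  eq          0.5317    0.06518     0.4319    0.08224
  solve Keq expr → x = 0.03408; check Q = 6.6810e-05
Then change container volume by factor 0.5 (V_new/V_old).
Step 2:
                   C          M          X          L
  init         1.063     0.1304     0.8639     0.1645
  Δ          0.05521   -0.05521    -0.1656    -0.1104
  eq           1.119    0.07515     0.6982    0.05405
  solve Keq expr → x = -0.05521; check Q = 6.6810e-05
Then remove 0.006083 M of L.
Step 3:
                   C          M          X          L
  init         1.119    0.07515     0.6982    0.04797
  Δ        -0.002241   0.002241   0.006723   0.004482
  eq           1.116    0.07739      0.705    0.05245
  solve Keq expr → x = 0.002241; check Q = 6.6810e-05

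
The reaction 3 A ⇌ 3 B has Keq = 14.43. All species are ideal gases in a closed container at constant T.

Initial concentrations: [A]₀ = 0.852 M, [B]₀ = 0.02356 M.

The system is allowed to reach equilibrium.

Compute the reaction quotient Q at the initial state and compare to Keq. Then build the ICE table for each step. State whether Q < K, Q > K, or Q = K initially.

Q₀ = 2.1145e-05; Q < K (proceeds forward)

Q₀ = 2.1145e-05 vs Keq = 14.43 ⇒ Q<K, forward
Step 1:
                    A           B
  init          0.852     0.02356
  Δ           -0.5971      0.5971
  eq           0.2549      0.6206
  solve Keq expr → x = 0.199; check Q = 14.43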